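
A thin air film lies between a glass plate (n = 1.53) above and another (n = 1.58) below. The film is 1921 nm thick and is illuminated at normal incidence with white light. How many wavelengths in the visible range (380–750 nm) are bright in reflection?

5

At the upper boundary (n = 1.53 to n = 1.0) the reflected ray undergoes no phase shift.
Bottom surface (1.0 → 1.58): reflection off a higher-index medium gives a half-wave phase shift.
Exactly one π shift → a net half-wave offset.
So the condition for constructive reflection is 2 n t = (m + ½) λ.
λ = 2 n t / (m + ½) = 3842 / (m + ½) nm.
m=4: 854 nm (IR); m=5: 699 nm (visible); m=6: 591 nm (visible); m=7: 512 nm (visible); m=8: 452 nm (visible); m=9: 404 nm (visible); m=10: 366 nm (UV).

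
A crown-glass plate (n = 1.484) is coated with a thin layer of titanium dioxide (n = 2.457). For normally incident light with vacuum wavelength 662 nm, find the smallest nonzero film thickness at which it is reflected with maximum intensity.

Top surface (1.0 → 2.457): reflection off a higher-index medium gives a half-wave phase shift.
Bottom surface (2.457 → 1.484): reflection off a lower-index medium gives no phase shift.
Net: one phase inversion between the two reflected rays.
With one net inversion, constructive interference in reflection requires 2 n t = (m + ½) λ.
Minimum at m = 0: t = λ / (4 n) = 662 / (4 × 2.457) = 67.4 nm.

67.4 nm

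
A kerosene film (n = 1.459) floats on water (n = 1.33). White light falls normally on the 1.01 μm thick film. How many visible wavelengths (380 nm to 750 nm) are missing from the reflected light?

4

Top surface (1.0 → 1.459): reflection off a higher-index medium gives a half-wave phase shift.
Ray reflecting at the bottom interface goes from n = 1.459 toward n = 1.33: no phase shift.
The two reflections differ by half a wavelength.
With one net inversion, destructive interference in reflection requires 2 n t = m λ.
λ = 2 n t / m = 2947 / m nm.
m=3: 982 nm (IR); m=4: 737 nm (visible); m=5: 589 nm (visible); m=6: 491 nm (visible); m=7: 421 nm (visible); m=8: 368 nm (UV).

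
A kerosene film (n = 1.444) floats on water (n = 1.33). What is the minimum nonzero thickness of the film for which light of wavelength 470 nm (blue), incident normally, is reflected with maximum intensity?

81.4 nm

Top surface (1.0 → 1.444): reflection off a higher-index medium gives a half-wave phase shift.
Ray reflecting at the bottom interface goes from n = 1.444 toward n = 1.33: no phase shift.
Exactly one π shift → a net half-wave offset.
With one net inversion, constructive interference in reflection requires 2 n t = (m + ½) λ.
Minimum at m = 0: t = λ / (4 n) = 470 / (4 × 1.444) = 81.4 nm.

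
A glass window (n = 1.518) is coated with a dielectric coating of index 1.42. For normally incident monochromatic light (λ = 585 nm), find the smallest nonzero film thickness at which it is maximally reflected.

Top surface (1.0 → 1.42): reflection off a higher-index medium gives a half-wave phase shift.
At the lower boundary (n = 1.42 to n = 1.518) the reflected ray undergoes a half-wave phase shift.
Net: no relative phase inversion (both shifts match).
For maximum reflection here: 2 n t = m λ.
Minimum nonzero at m = 1: t = λ / (2 n) = 585 / (2 × 1.42) = 206 nm.

206 nm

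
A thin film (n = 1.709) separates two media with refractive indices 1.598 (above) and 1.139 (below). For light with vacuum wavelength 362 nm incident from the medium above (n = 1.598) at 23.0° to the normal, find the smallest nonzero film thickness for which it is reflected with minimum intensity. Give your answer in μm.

0.114 μm

Ray reflecting at the top interface goes from n = 1.598 toward n = 1.709: a half-wave phase shift.
Ray reflecting at the bottom interface goes from n = 1.709 toward n = 1.139: no phase shift.
Net: one phase inversion between the two reflected rays.
For dark reflection here: 2 n t cos θ_r = m λ.
Snell's law: 1.598 sin 23.0° = 1.709 sin θ_r → sin θ_r = 0.365, cos θ_r = 0.931.
Minimum nonzero at m = 1: t = λ / (2 n cos θ_r) = 362 / (2 × 1.709 × 0.931) = 114 nm.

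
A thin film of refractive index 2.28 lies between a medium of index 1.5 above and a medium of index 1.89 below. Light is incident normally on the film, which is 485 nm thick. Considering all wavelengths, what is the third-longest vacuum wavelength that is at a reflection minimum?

At the upper boundary (n = 1.5 to n = 2.28) the reflected ray undergoes a half-wave phase shift.
At the lower boundary (n = 2.28 to n = 1.89) the reflected ray undergoes no phase shift.
Net: one phase inversion between the two reflected rays.
For minimum reflection here: 2 n t = m λ.
λ = 2 n t / m. The third-longest wavelength is m = 3: λ = 2 × 2.28 × 485 / 3.00 = 737 nm.

737 nm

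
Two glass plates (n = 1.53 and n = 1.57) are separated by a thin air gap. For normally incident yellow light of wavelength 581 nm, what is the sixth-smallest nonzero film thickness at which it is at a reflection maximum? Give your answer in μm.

Top surface (1.53 → 1.0): reflection off a lower-index medium gives no phase shift.
Ray reflecting at the bottom interface goes from n = 1.0 toward n = 1.57: a half-wave phase shift.
Net: one phase inversion between the two reflected rays.
With one net inversion, constructive interference in reflection requires 2 n t = (m + ½) λ.
The sixth-smallest nonzero thickness corresponds to m = 5: t = (m + ½) λ / (2 n) = 5.50 × 581 / (2 × 1.0) = 1598 nm.

1.60 μm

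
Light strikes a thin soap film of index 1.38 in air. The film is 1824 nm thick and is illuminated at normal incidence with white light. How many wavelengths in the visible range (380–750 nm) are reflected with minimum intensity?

At the upper boundary (n = 1.0 to n = 1.38) the reflected ray undergoes a half-wave phase shift.
Ray reflecting at the bottom interface goes from n = 1.38 toward n = 1.0: no phase shift.
The two reflections differ by half a wavelength.
With one net inversion, destructive interference in reflection requires 2 n t = m λ.
λ = 2 n t / m = 5034 / m nm.
m=6: 839 nm (IR); m=7: 719 nm (visible); m=8: 629 nm (visible); m=9: 559 nm (visible); m=10: 503 nm (visible); m=11: 458 nm (visible); m=12: 420 nm (visible); m=13: 387 nm (visible); m=14: 360 nm (UV).

7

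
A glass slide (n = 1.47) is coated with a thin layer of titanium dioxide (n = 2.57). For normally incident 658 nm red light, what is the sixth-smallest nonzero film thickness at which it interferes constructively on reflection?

At the upper boundary (n = 1.0 to n = 2.57) the reflected ray undergoes a half-wave phase shift.
Ray reflecting at the bottom interface goes from n = 2.57 toward n = 1.47: no phase shift.
The two reflections differ by half a wavelength.
So the condition for constructive reflection is 2 n t = (m + ½) λ.
The sixth-smallest nonzero thickness corresponds to m = 5: t = (m + ½) λ / (2 n) = 5.50 × 658 / (2 × 2.57) = 704 nm.

704 nm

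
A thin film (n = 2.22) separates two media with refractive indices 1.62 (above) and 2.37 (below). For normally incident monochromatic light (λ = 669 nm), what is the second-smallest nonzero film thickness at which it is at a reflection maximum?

301 nm

Ray reflecting at the top interface goes from n = 1.62 toward n = 2.22: a half-wave phase shift.
Bottom surface (2.22 → 2.37): reflection off a higher-index medium gives a half-wave phase shift.
Zero or two π shifts → no net half-wave offset.
So the condition for constructive reflection is 2 n t = m λ.
The second-smallest nonzero thickness corresponds to m = 2: t = m λ / (2 n) = 2.00 × 669 / (2 × 2.22) = 301 nm.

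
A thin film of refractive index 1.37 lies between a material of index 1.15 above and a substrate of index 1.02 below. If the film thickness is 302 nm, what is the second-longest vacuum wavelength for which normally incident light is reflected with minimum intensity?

Ray reflecting at the top interface goes from n = 1.15 toward n = 1.37: a half-wave phase shift.
Ray reflecting at the bottom interface goes from n = 1.37 toward n = 1.02: no phase shift.
Exactly one π shift → a net half-wave offset.
So the condition for destructive reflection is 2 n t = m λ.
λ = 2 n t / m. The second-longest wavelength is m = 2: λ = 2 × 1.37 × 302 / 2.00 = 414 nm.

414 nm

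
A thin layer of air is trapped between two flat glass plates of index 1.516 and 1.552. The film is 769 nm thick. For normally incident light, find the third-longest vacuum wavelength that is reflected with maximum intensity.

At the upper boundary (n = 1.516 to n = 1.0) the reflected ray undergoes no phase shift.
Bottom surface (1.0 → 1.552): reflection off a higher-index medium gives a half-wave phase shift.
The two reflections differ by half a wavelength.
So the condition for constructive reflection is 2 n t = (m + ½) λ.
λ = 2 n t / (m + ½). The third-longest wavelength is m = 2: λ = 2 × 1.0 × 769 / 2.50 = 615 nm.

615 nm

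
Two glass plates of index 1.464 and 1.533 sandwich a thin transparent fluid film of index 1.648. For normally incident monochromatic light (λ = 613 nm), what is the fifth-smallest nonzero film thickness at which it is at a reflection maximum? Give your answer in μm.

Ray reflecting at the top interface goes from n = 1.464 toward n = 1.648: a half-wave phase shift.
Bottom surface (1.648 → 1.533): reflection off a lower-index medium gives no phase shift.
Net: one phase inversion between the two reflected rays.
So the condition for constructive reflection is 2 n t = (m + ½) λ.
The fifth-smallest nonzero thickness corresponds to m = 4: t = (m + ½) λ / (2 n) = 4.50 × 613 / (2 × 1.648) = 837 nm.

0.837 μm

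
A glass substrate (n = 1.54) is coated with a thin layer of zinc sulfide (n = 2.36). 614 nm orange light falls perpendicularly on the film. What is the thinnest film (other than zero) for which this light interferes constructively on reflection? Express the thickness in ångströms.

650 Å

At the upper boundary (n = 1.0 to n = 2.36) the reflected ray undergoes a half-wave phase shift.
Ray reflecting at the bottom interface goes from n = 2.36 toward n = 1.54: no phase shift.
Exactly one π shift → a net half-wave offset.
For bright reflection here: 2 n t = (m + ½) λ.
Minimum at m = 0: t = λ / (4 n) = 614 / (4 × 2.36) = 65.0 nm.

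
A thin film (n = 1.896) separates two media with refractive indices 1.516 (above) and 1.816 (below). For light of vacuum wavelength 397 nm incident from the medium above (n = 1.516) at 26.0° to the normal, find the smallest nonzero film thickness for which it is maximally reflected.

55.9 nm

Top surface (1.516 → 1.896): reflection off a higher-index medium gives a half-wave phase shift.
At the lower boundary (n = 1.896 to n = 1.816) the reflected ray undergoes no phase shift.
Exactly one π shift → a net half-wave offset.
With one net inversion, constructive interference in reflection requires 2 n t cos θ_r = (m + ½) λ.
Snell's law: 1.516 sin 26.0° = 1.896 sin θ_r → sin θ_r = 0.351, cos θ_r = 0.937.
Minimum at m = 0: t = λ / (4 n cos θ_r) = 397 / (4 × 1.896 × 0.937) = 55.9 nm.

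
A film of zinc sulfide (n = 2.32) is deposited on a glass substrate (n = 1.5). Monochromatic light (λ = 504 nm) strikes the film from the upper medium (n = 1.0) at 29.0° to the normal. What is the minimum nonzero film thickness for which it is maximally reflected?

Top surface (1.0 → 2.32): reflection off a higher-index medium gives a half-wave phase shift.
Bottom surface (2.32 → 1.5): reflection off a lower-index medium gives no phase shift.
Exactly one π shift → a net half-wave offset.
For maximum reflection here: 2 n t cos θ_r = (m + ½) λ.
Snell's law: 1.0 sin 29.0° = 2.32 sin θ_r → sin θ_r = 0.209, cos θ_r = 0.978.
Minimum at m = 0: t = λ / (4 n cos θ_r) = 504 / (4 × 2.32 × 0.978) = 55.5 nm.

55.5 nm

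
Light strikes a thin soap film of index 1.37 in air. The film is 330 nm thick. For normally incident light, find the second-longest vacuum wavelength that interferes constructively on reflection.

At the upper boundary (n = 1.0 to n = 1.37) the reflected ray undergoes a half-wave phase shift.
Ray reflecting at the bottom interface goes from n = 1.37 toward n = 1.0: no phase shift.
Exactly one π shift → a net half-wave offset.
So the condition for constructive reflection is 2 n t = (m + ½) λ.
λ = 2 n t / (m + ½). The second-longest wavelength is m = 1: λ = 2 × 1.37 × 330 / 1.50 = 603 nm.

603 nm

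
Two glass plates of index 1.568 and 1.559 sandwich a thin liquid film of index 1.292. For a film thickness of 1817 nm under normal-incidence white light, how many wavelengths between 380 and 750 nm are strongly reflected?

6

Top surface (1.568 → 1.292): reflection off a lower-index medium gives no phase shift.
Bottom surface (1.292 → 1.559): reflection off a higher-index medium gives a half-wave phase shift.
Exactly one π shift → a net half-wave offset.
For strong reflection here: 2 n t = (m + ½) λ.
λ = 2 n t / (m + ½) = 4695 / (m + ½) nm.
m=5: 854 nm (IR); m=6: 722 nm (visible); m=7: 626 nm (visible); m=8: 552 nm (visible); m=9: 494 nm (visible); m=10: 447 nm (visible); m=11: 408 nm (visible); m=12: 376 nm (UV).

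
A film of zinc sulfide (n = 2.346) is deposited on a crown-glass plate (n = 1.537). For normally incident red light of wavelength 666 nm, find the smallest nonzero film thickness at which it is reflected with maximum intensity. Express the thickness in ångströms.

Ray reflecting at the top interface goes from n = 1.0 toward n = 2.346: a half-wave phase shift.
At the lower boundary (n = 2.346 to n = 1.537) the reflected ray undergoes no phase shift.
Exactly one π shift → a net half-wave offset.
For strong reflection here: 2 n t = (m + ½) λ.
Minimum at m = 0: t = λ / (4 n) = 666 / (4 × 2.346) = 71.0 nm.

710 Å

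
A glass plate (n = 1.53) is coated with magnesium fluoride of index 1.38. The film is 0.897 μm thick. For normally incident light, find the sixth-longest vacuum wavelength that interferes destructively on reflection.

At the upper boundary (n = 1.0 to n = 1.38) the reflected ray undergoes a half-wave phase shift.
Ray reflecting at the bottom interface goes from n = 1.38 toward n = 1.53: a half-wave phase shift.
Net: no relative phase inversion (both shifts match).
So the condition for destructive reflection is 2 n t = (m + ½) λ.
λ = 2 n t / (m + ½). The sixth-longest wavelength is m = 5: λ = 2 × 1.38 × 897 / 5.50 = 450 nm.

450 nm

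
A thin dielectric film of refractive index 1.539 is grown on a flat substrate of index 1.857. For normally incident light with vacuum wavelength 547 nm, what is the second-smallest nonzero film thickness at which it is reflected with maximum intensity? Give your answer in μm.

Ray reflecting at the top interface goes from n = 1.0 toward n = 1.539: a half-wave phase shift.
Ray reflecting at the bottom interface goes from n = 1.539 toward n = 1.857: a half-wave phase shift.
The two reflections carry the same phase change, so no net offset.
For bright reflection here: 2 n t = m λ.
The second-smallest nonzero thickness corresponds to m = 2: t = m λ / (2 n) = 2.00 × 547 / (2 × 1.539) = 355 nm.

0.355 μm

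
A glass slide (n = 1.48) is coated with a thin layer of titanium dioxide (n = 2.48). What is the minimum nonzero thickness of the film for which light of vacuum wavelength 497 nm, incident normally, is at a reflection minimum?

100 nm

Top surface (1.0 → 2.48): reflection off a higher-index medium gives a half-wave phase shift.
Bottom surface (2.48 → 1.48): reflection off a lower-index medium gives no phase shift.
The two reflections differ by half a wavelength.
With one net inversion, destructive interference in reflection requires 2 n t = m λ.
Minimum nonzero at m = 1: t = λ / (2 n) = 497 / (2 × 2.48) = 100 nm.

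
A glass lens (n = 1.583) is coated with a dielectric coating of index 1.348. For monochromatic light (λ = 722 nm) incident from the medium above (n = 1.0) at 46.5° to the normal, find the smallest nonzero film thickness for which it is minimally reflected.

159 nm

Top surface (1.0 → 1.348): reflection off a higher-index medium gives a half-wave phase shift.
At the lower boundary (n = 1.348 to n = 1.583) the reflected ray undergoes a half-wave phase shift.
Net: no relative phase inversion (both shifts match).
With no net inversion, destructive interference in reflection requires 2 n t cos θ_r = (m + ½) λ.
Snell's law: 1.0 sin 46.5° = 1.348 sin θ_r → sin θ_r = 0.538, cos θ_r = 0.843.
Minimum at m = 0: t = λ / (4 n cos θ_r) = 722 / (4 × 1.348 × 0.843) = 159 nm.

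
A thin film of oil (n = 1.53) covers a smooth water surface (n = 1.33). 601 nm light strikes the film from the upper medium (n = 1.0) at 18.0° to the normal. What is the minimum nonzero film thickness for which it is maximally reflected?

100 nm

At the upper boundary (n = 1.0 to n = 1.53) the reflected ray undergoes a half-wave phase shift.
At the lower boundary (n = 1.53 to n = 1.33) the reflected ray undergoes no phase shift.
Exactly one π shift → a net half-wave offset.
So the condition for constructive reflection is 2 n t cos θ_r = (m + ½) λ.
Snell's law: 1.0 sin 18.0° = 1.53 sin θ_r → sin θ_r = 0.202, cos θ_r = 0.979.
Minimum at m = 0: t = λ / (4 n cos θ_r) = 601 / (4 × 1.53 × 0.979) = 100 nm.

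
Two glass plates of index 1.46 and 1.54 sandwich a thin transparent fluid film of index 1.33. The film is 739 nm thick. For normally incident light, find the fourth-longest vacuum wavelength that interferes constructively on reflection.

562 nm

Ray reflecting at the top interface goes from n = 1.46 toward n = 1.33: no phase shift.
Ray reflecting at the bottom interface goes from n = 1.33 toward n = 1.54: a half-wave phase shift.
Exactly one π shift → a net half-wave offset.
With one net inversion, constructive interference in reflection requires 2 n t = (m + ½) λ.
λ = 2 n t / (m + ½). The fourth-longest wavelength is m = 3: λ = 2 × 1.33 × 739 / 3.50 = 562 nm.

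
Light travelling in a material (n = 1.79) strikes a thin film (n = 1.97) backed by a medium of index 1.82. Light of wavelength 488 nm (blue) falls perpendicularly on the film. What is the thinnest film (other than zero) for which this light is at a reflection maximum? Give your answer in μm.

0.0619 μm

Top surface (1.79 → 1.97): reflection off a higher-index medium gives a half-wave phase shift.
Ray reflecting at the bottom interface goes from n = 1.97 toward n = 1.82: no phase shift.
Net: one phase inversion between the two reflected rays.
So the condition for constructive reflection is 2 n t = (m + ½) λ.
Minimum at m = 0: t = λ / (4 n) = 488 / (4 × 1.97) = 61.9 nm.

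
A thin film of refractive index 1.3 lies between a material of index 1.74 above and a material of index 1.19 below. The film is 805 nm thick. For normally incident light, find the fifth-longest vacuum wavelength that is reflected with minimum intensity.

465 nm

Top surface (1.74 → 1.3): reflection off a lower-index medium gives no phase shift.
Bottom surface (1.3 → 1.19): reflection off a lower-index medium gives no phase shift.
The two reflections carry the same phase change, so no net offset.
For minimum reflection here: 2 n t = (m + ½) λ.
λ = 2 n t / (m + ½). The fifth-longest wavelength is m = 4: λ = 2 × 1.3 × 805 / 4.50 = 465 nm.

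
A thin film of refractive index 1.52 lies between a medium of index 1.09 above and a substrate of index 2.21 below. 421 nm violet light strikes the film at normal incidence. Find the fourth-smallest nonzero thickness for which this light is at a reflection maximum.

554 nm

Top surface (1.09 → 1.52): reflection off a higher-index medium gives a half-wave phase shift.
Ray reflecting at the bottom interface goes from n = 1.52 toward n = 2.21: a half-wave phase shift.
The two reflections carry the same phase change, so no net offset.
For bright reflection here: 2 n t = m λ.
The fourth-smallest nonzero thickness corresponds to m = 4: t = m λ / (2 n) = 4.00 × 421 / (2 × 1.52) = 554 nm.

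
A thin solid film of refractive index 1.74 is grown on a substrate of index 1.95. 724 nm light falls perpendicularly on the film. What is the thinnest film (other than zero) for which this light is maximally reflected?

Top surface (1.0 → 1.74): reflection off a higher-index medium gives a half-wave phase shift.
Bottom surface (1.74 → 1.95): reflection off a higher-index medium gives a half-wave phase shift.
The two reflections carry the same phase change, so no net offset.
So the condition for constructive reflection is 2 n t = m λ.
Minimum nonzero at m = 1: t = λ / (2 n) = 724 / (2 × 1.74) = 208 nm.

208 nm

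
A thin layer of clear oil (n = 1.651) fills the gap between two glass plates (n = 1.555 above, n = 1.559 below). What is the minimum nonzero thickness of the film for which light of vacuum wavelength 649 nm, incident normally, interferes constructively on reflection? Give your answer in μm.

0.0983 μm

Ray reflecting at the top interface goes from n = 1.555 toward n = 1.651: a half-wave phase shift.
At the lower boundary (n = 1.651 to n = 1.559) the reflected ray undergoes no phase shift.
Exactly one π shift → a net half-wave offset.
So the condition for constructive reflection is 2 n t = (m + ½) λ.
Minimum at m = 0: t = λ / (4 n) = 649 / (4 × 1.651) = 98.3 nm.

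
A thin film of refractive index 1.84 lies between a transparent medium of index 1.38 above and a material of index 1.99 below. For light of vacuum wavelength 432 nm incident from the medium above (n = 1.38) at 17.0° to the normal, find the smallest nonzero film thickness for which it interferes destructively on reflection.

60.2 nm

At the upper boundary (n = 1.38 to n = 1.84) the reflected ray undergoes a half-wave phase shift.
At the lower boundary (n = 1.84 to n = 1.99) the reflected ray undergoes a half-wave phase shift.
Zero or two π shifts → no net half-wave offset.
So the condition for destructive reflection is 2 n t cos θ_r = (m + ½) λ.
Snell's law: 1.38 sin 17.0° = 1.84 sin θ_r → sin θ_r = 0.219, cos θ_r = 0.976.
Minimum at m = 0: t = λ / (4 n cos θ_r) = 432 / (4 × 1.84 × 0.976) = 60.2 nm.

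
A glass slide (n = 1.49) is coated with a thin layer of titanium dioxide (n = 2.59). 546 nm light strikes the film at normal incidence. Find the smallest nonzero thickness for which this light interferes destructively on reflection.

105 nm

Top surface (1.0 → 2.59): reflection off a higher-index medium gives a half-wave phase shift.
At the lower boundary (n = 2.59 to n = 1.49) the reflected ray undergoes no phase shift.
Net: one phase inversion between the two reflected rays.
For dark reflection here: 2 n t = m λ.
The smallest nonzero thickness corresponds to m = 1: t = m λ / (2 n) = 1.00 × 546 / (2 × 2.59) = 105 nm.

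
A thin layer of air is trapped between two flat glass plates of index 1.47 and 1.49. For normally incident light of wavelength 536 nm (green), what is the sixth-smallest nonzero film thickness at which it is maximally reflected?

At the upper boundary (n = 1.47 to n = 1.0) the reflected ray undergoes no phase shift.
Bottom surface (1.0 → 1.49): reflection off a higher-index medium gives a half-wave phase shift.
Exactly one π shift → a net half-wave offset.
With one net inversion, constructive interference in reflection requires 2 n t = (m + ½) λ.
The sixth-smallest nonzero thickness corresponds to m = 5: t = (m + ½) λ / (2 n) = 5.50 × 536 / (2 × 1.0) = 1474 nm.

1474 nm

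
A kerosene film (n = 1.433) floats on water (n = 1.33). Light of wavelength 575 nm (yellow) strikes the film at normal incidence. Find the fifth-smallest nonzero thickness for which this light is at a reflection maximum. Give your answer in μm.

0.903 μm

Top surface (1.0 → 1.433): reflection off a higher-index medium gives a half-wave phase shift.
Bottom surface (1.433 → 1.33): reflection off a lower-index medium gives no phase shift.
Net: one phase inversion between the two reflected rays.
So the condition for constructive reflection is 2 n t = (m + ½) λ.
The fifth-smallest nonzero thickness corresponds to m = 4: t = (m + ½) λ / (2 n) = 4.50 × 575 / (2 × 1.433) = 903 nm.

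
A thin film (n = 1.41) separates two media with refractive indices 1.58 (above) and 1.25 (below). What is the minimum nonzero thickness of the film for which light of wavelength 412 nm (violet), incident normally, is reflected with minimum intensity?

At the upper boundary (n = 1.58 to n = 1.41) the reflected ray undergoes no phase shift.
Bottom surface (1.41 → 1.25): reflection off a lower-index medium gives no phase shift.
The two reflections carry the same phase change, so no net offset.
For dark reflection here: 2 n t = (m + ½) λ.
Minimum at m = 0: t = λ / (4 n) = 412 / (4 × 1.41) = 73.0 nm.

73.0 nm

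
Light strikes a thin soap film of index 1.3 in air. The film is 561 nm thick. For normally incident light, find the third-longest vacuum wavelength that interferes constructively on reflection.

Ray reflecting at the top interface goes from n = 1.0 toward n = 1.3: a half-wave phase shift.
At the lower boundary (n = 1.3 to n = 1.0) the reflected ray undergoes no phase shift.
Net: one phase inversion between the two reflected rays.
So the condition for constructive reflection is 2 n t = (m + ½) λ.
λ = 2 n t / (m + ½). The third-longest wavelength is m = 2: λ = 2 × 1.3 × 561 / 2.50 = 583 nm.

583 nm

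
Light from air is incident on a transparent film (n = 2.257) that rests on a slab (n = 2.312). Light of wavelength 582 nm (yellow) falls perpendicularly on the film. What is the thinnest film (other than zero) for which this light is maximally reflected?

Top surface (1.0 → 2.257): reflection off a higher-index medium gives a half-wave phase shift.
Ray reflecting at the bottom interface goes from n = 2.257 toward n = 2.312: a half-wave phase shift.
The two reflections carry the same phase change, so no net offset.
So the condition for constructive reflection is 2 n t = m λ.
Minimum nonzero at m = 1: t = λ / (2 n) = 582 / (2 × 2.257) = 129 nm.

129 nm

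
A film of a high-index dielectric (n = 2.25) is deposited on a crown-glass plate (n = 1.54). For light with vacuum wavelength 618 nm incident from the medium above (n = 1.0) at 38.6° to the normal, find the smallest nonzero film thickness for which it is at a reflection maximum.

71.5 nm

Ray reflecting at the top interface goes from n = 1.0 toward n = 2.25: a half-wave phase shift.
Ray reflecting at the bottom interface goes from n = 2.25 toward n = 1.54: no phase shift.
The two reflections differ by half a wavelength.
With one net inversion, constructive interference in reflection requires 2 n t cos θ_r = (m + ½) λ.
Snell's law: 1.0 sin 38.6° = 2.25 sin θ_r → sin θ_r = 0.277, cos θ_r = 0.961.
Minimum at m = 0: t = λ / (4 n cos θ_r) = 618 / (4 × 2.25 × 0.961) = 71.5 nm.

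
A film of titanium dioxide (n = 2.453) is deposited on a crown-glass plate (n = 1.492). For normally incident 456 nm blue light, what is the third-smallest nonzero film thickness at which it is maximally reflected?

232 nm

At the upper boundary (n = 1.0 to n = 2.453) the reflected ray undergoes a half-wave phase shift.
Bottom surface (2.453 → 1.492): reflection off a lower-index medium gives no phase shift.
Exactly one π shift → a net half-wave offset.
For strong reflection here: 2 n t = (m + ½) λ.
The third-smallest nonzero thickness corresponds to m = 2: t = (m + ½) λ / (2 n) = 2.50 × 456 / (2 × 2.453) = 232 nm.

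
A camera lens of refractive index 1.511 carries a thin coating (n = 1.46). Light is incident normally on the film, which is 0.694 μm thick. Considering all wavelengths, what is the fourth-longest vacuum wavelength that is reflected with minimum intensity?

579 nm

Top surface (1.0 → 1.46): reflection off a higher-index medium gives a half-wave phase shift.
At the lower boundary (n = 1.46 to n = 1.511) the reflected ray undergoes a half-wave phase shift.
Net: no relative phase inversion (both shifts match).
For minimum reflection here: 2 n t = (m + ½) λ.
λ = 2 n t / (m + ½). The fourth-longest wavelength is m = 3: λ = 2 × 1.46 × 694 / 3.50 = 579 nm.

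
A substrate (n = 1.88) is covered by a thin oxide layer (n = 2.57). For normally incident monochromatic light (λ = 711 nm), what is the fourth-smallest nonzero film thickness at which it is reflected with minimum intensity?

At the upper boundary (n = 1.0 to n = 2.57) the reflected ray undergoes a half-wave phase shift.
At the lower boundary (n = 2.57 to n = 1.88) the reflected ray undergoes no phase shift.
Exactly one π shift → a net half-wave offset.
With one net inversion, destructive interference in reflection requires 2 n t = m λ.
The fourth-smallest nonzero thickness corresponds to m = 4: t = m λ / (2 n) = 4.00 × 711 / (2 × 2.57) = 553 nm.

553 nm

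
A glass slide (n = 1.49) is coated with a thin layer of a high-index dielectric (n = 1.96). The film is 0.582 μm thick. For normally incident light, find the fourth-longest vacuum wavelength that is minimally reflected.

570 nm

At the upper boundary (n = 1.0 to n = 1.96) the reflected ray undergoes a half-wave phase shift.
At the lower boundary (n = 1.96 to n = 1.49) the reflected ray undergoes no phase shift.
Exactly one π shift → a net half-wave offset.
For minimum reflection here: 2 n t = m λ.
λ = 2 n t / m. The fourth-longest wavelength is m = 4: λ = 2 × 1.96 × 582 / 4.00 = 570 nm.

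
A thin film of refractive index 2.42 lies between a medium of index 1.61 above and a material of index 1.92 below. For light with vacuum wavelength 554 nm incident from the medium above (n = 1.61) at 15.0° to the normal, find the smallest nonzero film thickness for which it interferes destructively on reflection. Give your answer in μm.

At the upper boundary (n = 1.61 to n = 2.42) the reflected ray undergoes a half-wave phase shift.
At the lower boundary (n = 2.42 to n = 1.92) the reflected ray undergoes no phase shift.
The two reflections differ by half a wavelength.
With one net inversion, destructive interference in reflection requires 2 n t cos θ_r = m λ.
Snell's law: 1.61 sin 15.0° = 2.42 sin θ_r → sin θ_r = 0.172, cos θ_r = 0.985.
Minimum nonzero at m = 1: t = λ / (2 n cos θ_r) = 554 / (2 × 2.42 × 0.985) = 116 nm.

0.116 μm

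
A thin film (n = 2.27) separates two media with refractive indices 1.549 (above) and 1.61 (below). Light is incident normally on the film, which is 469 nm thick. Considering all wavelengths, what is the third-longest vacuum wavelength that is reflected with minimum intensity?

710 nm

At the upper boundary (n = 1.549 to n = 2.27) the reflected ray undergoes a half-wave phase shift.
Ray reflecting at the bottom interface goes from n = 2.27 toward n = 1.61: no phase shift.
Exactly one π shift → a net half-wave offset.
For minimum reflection here: 2 n t = m λ.
λ = 2 n t / m. The third-longest wavelength is m = 3: λ = 2 × 2.27 × 469 / 3.00 = 710 nm.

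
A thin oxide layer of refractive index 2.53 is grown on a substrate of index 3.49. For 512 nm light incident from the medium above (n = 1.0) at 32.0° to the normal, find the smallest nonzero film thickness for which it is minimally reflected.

51.7 nm

At the upper boundary (n = 1.0 to n = 2.53) the reflected ray undergoes a half-wave phase shift.
Bottom surface (2.53 → 3.49): reflection off a higher-index medium gives a half-wave phase shift.
Zero or two π shifts → no net half-wave offset.
So the condition for destructive reflection is 2 n t cos θ_r = (m + ½) λ.
Snell's law: 1.0 sin 32.0° = 2.53 sin θ_r → sin θ_r = 0.209, cos θ_r = 0.978.
Minimum at m = 0: t = λ / (4 n cos θ_r) = 512 / (4 × 2.53 × 0.978) = 51.7 nm.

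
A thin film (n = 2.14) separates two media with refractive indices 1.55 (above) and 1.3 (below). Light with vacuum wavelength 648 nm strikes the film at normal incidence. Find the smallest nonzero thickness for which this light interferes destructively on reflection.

At the upper boundary (n = 1.55 to n = 2.14) the reflected ray undergoes a half-wave phase shift.
Ray reflecting at the bottom interface goes from n = 2.14 toward n = 1.3: no phase shift.
Exactly one π shift → a net half-wave offset.
With one net inversion, destructive interference in reflection requires 2 n t = m λ.
The smallest nonzero thickness corresponds to m = 1: t = m λ / (2 n) = 1.00 × 648 / (2 × 2.14) = 151 nm.

151 nm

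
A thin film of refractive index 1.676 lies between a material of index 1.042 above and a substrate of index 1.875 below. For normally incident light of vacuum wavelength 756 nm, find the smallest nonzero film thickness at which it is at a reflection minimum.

113 nm

At the upper boundary (n = 1.042 to n = 1.676) the reflected ray undergoes a half-wave phase shift.
Bottom surface (1.676 → 1.875): reflection off a higher-index medium gives a half-wave phase shift.
Net: no relative phase inversion (both shifts match).
With no net inversion, destructive interference in reflection requires 2 n t = (m + ½) λ.
Minimum at m = 0: t = λ / (4 n) = 756 / (4 × 1.676) = 113 nm.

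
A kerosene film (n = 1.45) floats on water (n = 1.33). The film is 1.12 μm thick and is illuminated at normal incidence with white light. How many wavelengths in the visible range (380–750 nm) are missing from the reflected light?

4

Ray reflecting at the top interface goes from n = 1.0 toward n = 1.45: a half-wave phase shift.
Ray reflecting at the bottom interface goes from n = 1.45 toward n = 1.33: no phase shift.
The two reflections differ by half a wavelength.
So the condition for destructive reflection is 2 n t = m λ.
λ = 2 n t / m = 3248 / m nm.
m=4: 812 nm (IR); m=5: 650 nm (visible); m=6: 541 nm (visible); m=7: 464 nm (visible); m=8: 406 nm (visible); m=9: 361 nm (UV).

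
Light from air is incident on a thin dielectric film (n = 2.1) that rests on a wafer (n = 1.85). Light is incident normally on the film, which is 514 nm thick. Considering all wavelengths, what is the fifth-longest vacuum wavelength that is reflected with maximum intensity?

At the upper boundary (n = 1.0 to n = 2.1) the reflected ray undergoes a half-wave phase shift.
Ray reflecting at the bottom interface goes from n = 2.1 toward n = 1.85: no phase shift.
Net: one phase inversion between the two reflected rays.
So the condition for constructive reflection is 2 n t = (m + ½) λ.
λ = 2 n t / (m + ½). The fifth-longest wavelength is m = 4: λ = 2 × 2.1 × 514 / 4.50 = 480 nm.

480 nm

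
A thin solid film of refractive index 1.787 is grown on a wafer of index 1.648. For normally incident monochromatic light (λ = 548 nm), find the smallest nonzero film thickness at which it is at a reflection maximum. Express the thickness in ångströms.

767 Å

Ray reflecting at the top interface goes from n = 1.0 toward n = 1.787: a half-wave phase shift.
Ray reflecting at the bottom interface goes from n = 1.787 toward n = 1.648: no phase shift.
Exactly one π shift → a net half-wave offset.
For strong reflection here: 2 n t = (m + ½) λ.
Minimum at m = 0: t = λ / (4 n) = 548 / (4 × 1.787) = 76.7 nm.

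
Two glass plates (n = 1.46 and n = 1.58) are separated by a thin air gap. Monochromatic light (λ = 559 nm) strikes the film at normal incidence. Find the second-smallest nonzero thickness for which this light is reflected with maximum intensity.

Ray reflecting at the top interface goes from n = 1.46 toward n = 1.0: no phase shift.
Ray reflecting at the bottom interface goes from n = 1.0 toward n = 1.58: a half-wave phase shift.
Exactly one π shift → a net half-wave offset.
For strong reflection here: 2 n t = (m + ½) λ.
The second-smallest nonzero thickness corresponds to m = 1: t = (m + ½) λ / (2 n) = 1.50 × 559 / (2 × 1.0) = 419 nm.

419 nm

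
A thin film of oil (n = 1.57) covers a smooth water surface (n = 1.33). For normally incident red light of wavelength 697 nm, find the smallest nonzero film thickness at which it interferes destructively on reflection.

Ray reflecting at the top interface goes from n = 1.0 toward n = 1.57: a half-wave phase shift.
At the lower boundary (n = 1.57 to n = 1.33) the reflected ray undergoes no phase shift.
The two reflections differ by half a wavelength.
For minimum reflection here: 2 n t = m λ.
Minimum nonzero at m = 1: t = λ / (2 n) = 697 / (2 × 1.57) = 222 nm.

222 nm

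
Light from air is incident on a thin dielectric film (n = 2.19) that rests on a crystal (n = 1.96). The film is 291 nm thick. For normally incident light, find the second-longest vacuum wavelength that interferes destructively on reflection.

637 nm

Top surface (1.0 → 2.19): reflection off a higher-index medium gives a half-wave phase shift.
At the lower boundary (n = 2.19 to n = 1.96) the reflected ray undergoes no phase shift.
Net: one phase inversion between the two reflected rays.
So the condition for destructive reflection is 2 n t = m λ.
λ = 2 n t / m. The second-longest wavelength is m = 2: λ = 2 × 2.19 × 291 / 2.00 = 637 nm.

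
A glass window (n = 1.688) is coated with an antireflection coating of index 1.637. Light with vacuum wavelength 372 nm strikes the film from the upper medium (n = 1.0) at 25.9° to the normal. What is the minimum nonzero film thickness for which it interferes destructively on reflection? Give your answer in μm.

Ray reflecting at the top interface goes from n = 1.0 toward n = 1.637: a half-wave phase shift.
Bottom surface (1.637 → 1.688): reflection off a higher-index medium gives a half-wave phase shift.
The two reflections carry the same phase change, so no net offset.
So the condition for destructive reflection is 2 n t cos θ_r = (m + ½) λ.
Snell's law: 1.0 sin 25.9° = 1.637 sin θ_r → sin θ_r = 0.267, cos θ_r = 0.964.
Minimum at m = 0: t = λ / (4 n cos θ_r) = 372 / (4 × 1.637 × 0.964) = 58.9 nm.

0.0589 μm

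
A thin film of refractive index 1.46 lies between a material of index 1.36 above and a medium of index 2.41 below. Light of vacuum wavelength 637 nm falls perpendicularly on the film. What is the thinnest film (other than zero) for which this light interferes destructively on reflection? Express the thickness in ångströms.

Ray reflecting at the top interface goes from n = 1.36 toward n = 1.46: a half-wave phase shift.
Bottom surface (1.46 → 2.41): reflection off a higher-index medium gives a half-wave phase shift.
Net: no relative phase inversion (both shifts match).
So the condition for destructive reflection is 2 n t = (m + ½) λ.
Minimum at m = 0: t = λ / (4 n) = 637 / (4 × 1.46) = 109 nm.

1091 Å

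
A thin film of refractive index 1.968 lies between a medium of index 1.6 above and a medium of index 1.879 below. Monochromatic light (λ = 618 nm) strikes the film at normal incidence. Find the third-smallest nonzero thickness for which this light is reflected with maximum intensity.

Ray reflecting at the top interface goes from n = 1.6 toward n = 1.968: a half-wave phase shift.
Bottom surface (1.968 → 1.879): reflection off a lower-index medium gives no phase shift.
Exactly one π shift → a net half-wave offset.
So the condition for constructive reflection is 2 n t = (m + ½) λ.
The third-smallest nonzero thickness corresponds to m = 2: t = (m + ½) λ / (2 n) = 2.50 × 618 / (2 × 1.968) = 393 nm.

393 nm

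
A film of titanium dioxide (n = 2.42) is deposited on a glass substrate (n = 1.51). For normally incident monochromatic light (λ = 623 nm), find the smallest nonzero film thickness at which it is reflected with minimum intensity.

At the upper boundary (n = 1.0 to n = 2.42) the reflected ray undergoes a half-wave phase shift.
At the lower boundary (n = 2.42 to n = 1.51) the reflected ray undergoes no phase shift.
Net: one phase inversion between the two reflected rays.
So the condition for destructive reflection is 2 n t = m λ.
Minimum nonzero at m = 1: t = λ / (2 n) = 623 / (2 × 2.42) = 129 nm.

129 nm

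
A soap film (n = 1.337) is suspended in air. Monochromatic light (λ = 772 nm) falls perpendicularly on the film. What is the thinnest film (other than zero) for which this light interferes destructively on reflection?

289 nm

Ray reflecting at the top interface goes from n = 1.0 toward n = 1.337: a half-wave phase shift.
Bottom surface (1.337 → 1.0): reflection off a lower-index medium gives no phase shift.
Exactly one π shift → a net half-wave offset.
So the condition for destructive reflection is 2 n t = m λ.
Minimum nonzero at m = 1: t = λ / (2 n) = 772 / (2 × 1.337) = 289 nm.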